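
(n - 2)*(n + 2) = n^2 - 4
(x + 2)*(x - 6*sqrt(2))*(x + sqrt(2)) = x^3 - 5*sqrt(2)*x^2 + 2*x^2 - 10*sqrt(2)*x - 12*x - 24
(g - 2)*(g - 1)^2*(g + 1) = g^4 - 3*g^3 + g^2 + 3*g - 2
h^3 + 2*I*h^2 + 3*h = h*(h - I)*(h + 3*I)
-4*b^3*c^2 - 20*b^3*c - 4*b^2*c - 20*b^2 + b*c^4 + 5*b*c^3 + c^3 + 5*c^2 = (-2*b + c)*(2*b + c)*(c + 5)*(b*c + 1)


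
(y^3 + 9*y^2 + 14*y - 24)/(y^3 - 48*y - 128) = (y^2 + 5*y - 6)/(y^2 - 4*y - 32)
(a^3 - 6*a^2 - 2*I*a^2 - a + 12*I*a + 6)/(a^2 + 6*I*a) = (a^3 - 2*a^2*(3 + I) + a*(-1 + 12*I) + 6)/(a*(a + 6*I))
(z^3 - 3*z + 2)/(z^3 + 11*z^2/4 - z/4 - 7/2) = 4*(z - 1)/(4*z + 7)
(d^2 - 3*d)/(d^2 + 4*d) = (d - 3)/(d + 4)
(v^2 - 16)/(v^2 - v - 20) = (v - 4)/(v - 5)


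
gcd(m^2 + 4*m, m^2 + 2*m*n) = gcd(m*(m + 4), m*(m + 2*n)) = m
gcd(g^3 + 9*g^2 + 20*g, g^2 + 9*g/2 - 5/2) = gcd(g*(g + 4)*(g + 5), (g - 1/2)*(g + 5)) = g + 5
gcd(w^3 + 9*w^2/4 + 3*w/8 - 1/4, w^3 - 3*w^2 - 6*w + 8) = w + 2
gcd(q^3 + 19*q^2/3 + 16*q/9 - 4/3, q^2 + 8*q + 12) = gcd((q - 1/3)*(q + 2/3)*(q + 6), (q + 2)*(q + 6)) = q + 6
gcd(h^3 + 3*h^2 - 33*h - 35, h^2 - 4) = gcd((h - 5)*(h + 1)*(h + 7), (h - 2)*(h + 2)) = 1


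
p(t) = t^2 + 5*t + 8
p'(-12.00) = -19.00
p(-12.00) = 92.00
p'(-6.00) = -7.00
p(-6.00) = 14.00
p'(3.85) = 12.70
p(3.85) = 42.07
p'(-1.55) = 1.90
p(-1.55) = 2.65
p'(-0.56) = 3.88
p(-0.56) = 5.51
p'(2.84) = 10.68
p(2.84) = 30.27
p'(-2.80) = -0.60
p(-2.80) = 1.84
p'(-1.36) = 2.28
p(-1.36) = 3.05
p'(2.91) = 10.82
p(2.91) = 31.02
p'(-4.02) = -3.04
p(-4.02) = 4.06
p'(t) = 2*t + 5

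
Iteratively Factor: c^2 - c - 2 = (c + 1)*(c - 2)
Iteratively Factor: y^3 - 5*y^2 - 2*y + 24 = (y - 4)*(y^2 - y - 6) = (y - 4)*(y - 3)*(y + 2)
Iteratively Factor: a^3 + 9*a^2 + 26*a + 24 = (a + 4)*(a^2 + 5*a + 6) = (a + 3)*(a + 4)*(a + 2)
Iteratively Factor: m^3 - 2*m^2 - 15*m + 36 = (m - 3)*(m^2 + m - 12) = (m - 3)^2*(m + 4)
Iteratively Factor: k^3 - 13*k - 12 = (k + 3)*(k^2 - 3*k - 4) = (k - 4)*(k + 3)*(k + 1)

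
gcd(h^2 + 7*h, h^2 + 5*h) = h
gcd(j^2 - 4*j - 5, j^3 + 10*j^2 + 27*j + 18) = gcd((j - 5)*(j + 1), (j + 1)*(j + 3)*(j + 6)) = j + 1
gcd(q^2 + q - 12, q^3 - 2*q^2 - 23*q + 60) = q - 3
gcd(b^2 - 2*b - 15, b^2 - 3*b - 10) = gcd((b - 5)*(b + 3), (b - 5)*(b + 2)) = b - 5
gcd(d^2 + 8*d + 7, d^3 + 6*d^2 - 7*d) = d + 7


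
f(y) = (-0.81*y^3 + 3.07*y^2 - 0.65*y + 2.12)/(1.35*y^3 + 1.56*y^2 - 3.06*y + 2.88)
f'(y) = (-4.05*y^2 - 3.12*y + 3.06)*(-0.81*y^3 + 3.07*y^2 - 0.65*y + 2.12)/(1.35*y^3 + 1.56*y^2 - 3.06*y + 2.88)^2 + (-2.43*y^2 + 6.14*y - 0.65)/(1.35*y^3 + 1.56*y^2 - 3.06*y + 2.88) = (4.44089209850063e-16*y^5 - 5.4081*y^4 + 6.7122*y^3 - 23.9646*y^2 + 11.0688*y + 4.6152)/(1.8225*y^6 + 4.212*y^5 - 5.8284*y^4 - 1.7712*y^3 + 18.3492*y^2 - 17.6256*y + 8.2944)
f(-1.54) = 2.10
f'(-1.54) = -3.07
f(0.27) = 0.98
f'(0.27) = 1.24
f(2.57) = 0.25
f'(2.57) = -0.31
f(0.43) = 1.20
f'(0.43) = 1.38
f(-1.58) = 2.23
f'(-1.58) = -3.36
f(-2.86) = -6.68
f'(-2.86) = -14.35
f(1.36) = 0.98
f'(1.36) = -1.05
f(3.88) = -0.02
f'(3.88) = -0.13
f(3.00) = 0.13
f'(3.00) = -0.22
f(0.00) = 0.74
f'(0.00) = 0.56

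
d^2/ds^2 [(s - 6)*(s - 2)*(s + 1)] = 6*s - 14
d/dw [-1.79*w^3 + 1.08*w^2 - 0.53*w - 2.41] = -5.37*w^2 + 2.16*w - 0.53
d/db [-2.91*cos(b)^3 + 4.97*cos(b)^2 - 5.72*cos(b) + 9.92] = (8.73*cos(b)^2 - 9.94*cos(b) + 5.72)*sin(b)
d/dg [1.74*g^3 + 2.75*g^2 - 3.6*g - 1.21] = 5.22*g^2 + 5.5*g - 3.6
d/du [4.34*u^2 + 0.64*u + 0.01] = 8.68*u + 0.64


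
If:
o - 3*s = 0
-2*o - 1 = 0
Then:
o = -1/2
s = -1/6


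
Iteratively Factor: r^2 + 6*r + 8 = (r + 4)*(r + 2)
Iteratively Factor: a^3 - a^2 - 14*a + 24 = (a - 3)*(a^2 + 2*a - 8) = (a - 3)*(a - 2)*(a + 4)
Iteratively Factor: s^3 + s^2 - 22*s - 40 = (s + 2)*(s^2 - s - 20) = (s - 5)*(s + 2)*(s + 4)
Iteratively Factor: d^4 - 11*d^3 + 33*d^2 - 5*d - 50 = (d - 5)*(d^3 - 6*d^2 + 3*d + 10) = (d - 5)*(d + 1)*(d^2 - 7*d + 10) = (d - 5)^2*(d + 1)*(d - 2)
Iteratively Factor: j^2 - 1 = (j + 1)*(j - 1)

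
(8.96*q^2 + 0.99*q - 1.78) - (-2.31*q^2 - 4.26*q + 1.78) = 11.27*q^2 + 5.25*q - 3.56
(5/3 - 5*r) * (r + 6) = -5*r^2 - 85*r/3 + 10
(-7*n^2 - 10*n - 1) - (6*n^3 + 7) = -6*n^3 - 7*n^2 - 10*n - 8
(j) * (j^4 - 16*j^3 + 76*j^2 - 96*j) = j^5 - 16*j^4 + 76*j^3 - 96*j^2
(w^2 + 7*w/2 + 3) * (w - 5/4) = w^3 + 9*w^2/4 - 11*w/8 - 15/4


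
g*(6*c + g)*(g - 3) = 6*c*g^2 - 18*c*g + g^3 - 3*g^2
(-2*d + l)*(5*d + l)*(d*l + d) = -10*d^3*l - 10*d^3 + 3*d^2*l^2 + 3*d^2*l + d*l^3 + d*l^2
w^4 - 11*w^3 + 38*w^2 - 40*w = w*(w - 5)*(w - 4)*(w - 2)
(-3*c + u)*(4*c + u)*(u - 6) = -12*c^2*u + 72*c^2 + c*u^2 - 6*c*u + u^3 - 6*u^2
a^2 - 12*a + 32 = (a - 8)*(a - 4)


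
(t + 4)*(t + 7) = t^2 + 11*t + 28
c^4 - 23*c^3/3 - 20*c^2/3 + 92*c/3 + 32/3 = (c - 8)*(c - 2)*(c + 1/3)*(c + 2)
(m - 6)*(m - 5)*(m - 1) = m^3 - 12*m^2 + 41*m - 30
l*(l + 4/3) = l^2 + 4*l/3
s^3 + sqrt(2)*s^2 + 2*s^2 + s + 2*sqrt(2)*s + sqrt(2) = (s + 1)^2*(s + sqrt(2))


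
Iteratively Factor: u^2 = (u)*(u)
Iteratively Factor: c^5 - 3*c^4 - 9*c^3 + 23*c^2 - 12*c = (c - 1)*(c^4 - 2*c^3 - 11*c^2 + 12*c) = (c - 4)*(c - 1)*(c^3 + 2*c^2 - 3*c) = c*(c - 4)*(c - 1)*(c^2 + 2*c - 3) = c*(c - 4)*(c - 1)^2*(c + 3)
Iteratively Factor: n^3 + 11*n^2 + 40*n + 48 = (n + 3)*(n^2 + 8*n + 16) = (n + 3)*(n + 4)*(n + 4)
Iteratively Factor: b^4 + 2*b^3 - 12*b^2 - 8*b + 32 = (b - 2)*(b^3 + 4*b^2 - 4*b - 16) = (b - 2)*(b + 2)*(b^2 + 2*b - 8) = (b - 2)*(b + 2)*(b + 4)*(b - 2)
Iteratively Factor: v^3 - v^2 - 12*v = (v + 3)*(v^2 - 4*v) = (v - 4)*(v + 3)*(v)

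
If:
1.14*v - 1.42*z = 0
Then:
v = 1.24561403508772*z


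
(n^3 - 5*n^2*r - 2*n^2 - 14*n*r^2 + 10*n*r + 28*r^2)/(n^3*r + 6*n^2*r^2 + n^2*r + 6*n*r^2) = (n^3 - 5*n^2*r - 2*n^2 - 14*n*r^2 + 10*n*r + 28*r^2)/(n*r*(n^2 + 6*n*r + n + 6*r))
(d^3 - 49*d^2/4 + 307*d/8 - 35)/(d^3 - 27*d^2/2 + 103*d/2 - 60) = (d - 7/4)/(d - 3)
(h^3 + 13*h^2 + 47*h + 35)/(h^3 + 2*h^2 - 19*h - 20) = (h + 7)/(h - 4)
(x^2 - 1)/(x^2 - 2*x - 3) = (x - 1)/(x - 3)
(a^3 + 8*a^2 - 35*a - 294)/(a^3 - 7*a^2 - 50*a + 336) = (a + 7)/(a - 8)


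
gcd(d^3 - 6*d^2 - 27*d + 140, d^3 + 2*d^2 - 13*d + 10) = d + 5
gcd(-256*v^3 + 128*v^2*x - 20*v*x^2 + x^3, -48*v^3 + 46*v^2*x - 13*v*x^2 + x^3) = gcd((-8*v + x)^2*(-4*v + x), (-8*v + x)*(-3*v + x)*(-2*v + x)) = -8*v + x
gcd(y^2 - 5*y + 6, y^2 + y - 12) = y - 3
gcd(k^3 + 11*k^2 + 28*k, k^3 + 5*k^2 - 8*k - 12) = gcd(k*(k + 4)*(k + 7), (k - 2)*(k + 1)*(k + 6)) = 1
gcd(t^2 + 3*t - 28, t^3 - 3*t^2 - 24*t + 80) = t - 4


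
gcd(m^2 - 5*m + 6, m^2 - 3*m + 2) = m - 2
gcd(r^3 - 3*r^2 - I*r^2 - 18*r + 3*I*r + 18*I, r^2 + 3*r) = r + 3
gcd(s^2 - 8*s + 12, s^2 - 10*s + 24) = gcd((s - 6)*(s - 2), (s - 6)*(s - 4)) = s - 6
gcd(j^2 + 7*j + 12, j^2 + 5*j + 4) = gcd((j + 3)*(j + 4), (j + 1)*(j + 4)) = j + 4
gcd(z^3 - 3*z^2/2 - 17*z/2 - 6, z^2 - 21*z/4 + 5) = z - 4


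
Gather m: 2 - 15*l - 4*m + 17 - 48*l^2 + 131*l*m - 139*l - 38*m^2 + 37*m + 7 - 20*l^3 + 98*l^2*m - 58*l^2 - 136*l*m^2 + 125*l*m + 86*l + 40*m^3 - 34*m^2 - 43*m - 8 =-20*l^3 - 106*l^2 - 68*l + 40*m^3 + m^2*(-136*l - 72) + m*(98*l^2 + 256*l - 10) + 18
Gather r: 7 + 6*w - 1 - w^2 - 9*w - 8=-w^2 - 3*w - 2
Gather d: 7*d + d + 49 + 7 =8*d + 56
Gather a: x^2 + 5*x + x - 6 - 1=x^2 + 6*x - 7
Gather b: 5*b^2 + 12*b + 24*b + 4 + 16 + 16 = 5*b^2 + 36*b + 36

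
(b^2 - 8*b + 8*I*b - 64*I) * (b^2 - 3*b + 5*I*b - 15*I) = b^4 - 11*b^3 + 13*I*b^3 - 16*b^2 - 143*I*b^2 + 440*b + 312*I*b - 960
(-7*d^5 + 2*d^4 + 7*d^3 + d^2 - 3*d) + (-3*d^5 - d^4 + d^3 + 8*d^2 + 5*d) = -10*d^5 + d^4 + 8*d^3 + 9*d^2 + 2*d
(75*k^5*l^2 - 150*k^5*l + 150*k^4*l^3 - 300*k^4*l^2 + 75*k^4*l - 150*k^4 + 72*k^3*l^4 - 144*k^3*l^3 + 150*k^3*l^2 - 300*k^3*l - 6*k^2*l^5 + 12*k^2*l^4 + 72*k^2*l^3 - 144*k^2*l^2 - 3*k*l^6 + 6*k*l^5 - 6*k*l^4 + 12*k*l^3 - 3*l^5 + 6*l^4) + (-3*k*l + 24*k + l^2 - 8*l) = 75*k^5*l^2 - 150*k^5*l + 150*k^4*l^3 - 300*k^4*l^2 + 75*k^4*l - 150*k^4 + 72*k^3*l^4 - 144*k^3*l^3 + 150*k^3*l^2 - 300*k^3*l - 6*k^2*l^5 + 12*k^2*l^4 + 72*k^2*l^3 - 144*k^2*l^2 - 3*k*l^6 + 6*k*l^5 - 6*k*l^4 + 12*k*l^3 - 3*k*l + 24*k - 3*l^5 + 6*l^4 + l^2 - 8*l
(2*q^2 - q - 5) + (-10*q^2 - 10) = -8*q^2 - q - 15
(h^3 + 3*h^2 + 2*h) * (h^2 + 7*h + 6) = h^5 + 10*h^4 + 29*h^3 + 32*h^2 + 12*h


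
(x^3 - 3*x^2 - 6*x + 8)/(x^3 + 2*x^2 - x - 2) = (x - 4)/(x + 1)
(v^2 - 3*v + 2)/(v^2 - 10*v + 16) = (v - 1)/(v - 8)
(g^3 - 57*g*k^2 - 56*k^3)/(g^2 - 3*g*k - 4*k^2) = (g^2 - g*k - 56*k^2)/(g - 4*k)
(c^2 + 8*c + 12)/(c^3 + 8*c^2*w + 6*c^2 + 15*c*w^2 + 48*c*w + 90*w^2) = (c + 2)/(c^2 + 8*c*w + 15*w^2)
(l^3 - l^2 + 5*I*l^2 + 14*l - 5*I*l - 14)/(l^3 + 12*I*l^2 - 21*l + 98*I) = (l - 1)/(l + 7*I)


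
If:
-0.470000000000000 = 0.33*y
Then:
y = -1.42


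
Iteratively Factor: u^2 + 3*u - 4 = (u - 1)*(u + 4)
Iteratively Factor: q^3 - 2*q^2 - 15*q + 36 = (q - 3)*(q^2 + q - 12) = (q - 3)*(q + 4)*(q - 3)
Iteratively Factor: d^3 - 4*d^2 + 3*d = (d - 3)*(d^2 - d) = d*(d - 3)*(d - 1)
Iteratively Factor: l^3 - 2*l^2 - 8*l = (l + 2)*(l^2 - 4*l) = l*(l + 2)*(l - 4)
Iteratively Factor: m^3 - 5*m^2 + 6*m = (m - 2)*(m^2 - 3*m) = (m - 3)*(m - 2)*(m)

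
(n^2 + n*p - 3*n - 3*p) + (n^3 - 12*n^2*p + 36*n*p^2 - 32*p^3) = n^3 - 12*n^2*p + n^2 + 36*n*p^2 + n*p - 3*n - 32*p^3 - 3*p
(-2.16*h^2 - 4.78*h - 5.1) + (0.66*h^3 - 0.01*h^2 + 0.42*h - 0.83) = 0.66*h^3 - 2.17*h^2 - 4.36*h - 5.93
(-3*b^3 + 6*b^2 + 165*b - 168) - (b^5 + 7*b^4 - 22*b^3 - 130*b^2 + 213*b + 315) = -b^5 - 7*b^4 + 19*b^3 + 136*b^2 - 48*b - 483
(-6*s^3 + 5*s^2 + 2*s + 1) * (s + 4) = -6*s^4 - 19*s^3 + 22*s^2 + 9*s + 4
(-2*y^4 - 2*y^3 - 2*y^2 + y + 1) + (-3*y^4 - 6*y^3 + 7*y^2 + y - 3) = -5*y^4 - 8*y^3 + 5*y^2 + 2*y - 2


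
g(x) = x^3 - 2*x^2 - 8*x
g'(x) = 3*x^2 - 4*x - 8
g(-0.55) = 3.63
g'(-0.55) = -4.89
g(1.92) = -15.65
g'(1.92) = -4.62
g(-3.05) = -22.58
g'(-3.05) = 32.11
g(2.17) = -16.56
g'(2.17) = -2.55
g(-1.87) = 1.43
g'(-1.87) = 9.97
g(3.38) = -11.27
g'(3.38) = 12.75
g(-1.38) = 4.60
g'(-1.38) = 3.23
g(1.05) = -9.45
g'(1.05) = -8.89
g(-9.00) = -819.00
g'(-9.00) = 271.00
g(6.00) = 96.00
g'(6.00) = 76.00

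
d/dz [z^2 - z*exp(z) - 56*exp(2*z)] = -z*exp(z) + 2*z - 112*exp(2*z) - exp(z)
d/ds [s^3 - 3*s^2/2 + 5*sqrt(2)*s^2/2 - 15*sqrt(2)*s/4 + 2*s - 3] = 3*s^2 - 3*s + 5*sqrt(2)*s - 15*sqrt(2)/4 + 2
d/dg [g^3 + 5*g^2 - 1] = g*(3*g + 10)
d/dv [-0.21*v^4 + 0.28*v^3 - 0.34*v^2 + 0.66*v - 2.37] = -0.84*v^3 + 0.84*v^2 - 0.68*v + 0.66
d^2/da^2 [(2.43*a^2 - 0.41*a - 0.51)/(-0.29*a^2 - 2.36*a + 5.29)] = (3.395146*a^3 - 22.109832*a^2 + 5.86814999999999*a - 118.519744)/(0.024389*a^6 + 0.595428*a^5 + 3.510885*a^4 - 8.5786*a^3 - 64.043385*a^2 + 198.127428*a - 148.035889)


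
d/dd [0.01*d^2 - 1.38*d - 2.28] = 0.02*d - 1.38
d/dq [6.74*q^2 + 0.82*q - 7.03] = 13.48*q + 0.82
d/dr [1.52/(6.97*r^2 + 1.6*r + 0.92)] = (-21.1888*r - 2.432)/(6.97*r^2 + 1.6*r + 0.92)^2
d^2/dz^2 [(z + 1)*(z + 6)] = 2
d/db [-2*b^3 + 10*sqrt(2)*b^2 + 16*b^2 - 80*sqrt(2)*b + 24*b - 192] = -6*b^2 + 20*sqrt(2)*b + 32*b - 80*sqrt(2) + 24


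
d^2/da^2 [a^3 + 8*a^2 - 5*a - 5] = 6*a + 16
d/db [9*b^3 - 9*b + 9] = 27*b^2 - 9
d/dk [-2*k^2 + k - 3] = 1 - 4*k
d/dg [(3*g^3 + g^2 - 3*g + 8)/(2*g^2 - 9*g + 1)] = 3*(2*g^4 - 18*g^3 + 2*g^2 - 10*g + 23)/(4*g^4 - 36*g^3 + 85*g^2 - 18*g + 1)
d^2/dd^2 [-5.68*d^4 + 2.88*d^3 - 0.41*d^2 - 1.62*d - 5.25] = -68.16*d^2 + 17.28*d - 0.82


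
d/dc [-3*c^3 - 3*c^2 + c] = -9*c^2 - 6*c + 1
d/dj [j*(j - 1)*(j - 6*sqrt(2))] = 3*j^2 - 12*sqrt(2)*j - 2*j + 6*sqrt(2)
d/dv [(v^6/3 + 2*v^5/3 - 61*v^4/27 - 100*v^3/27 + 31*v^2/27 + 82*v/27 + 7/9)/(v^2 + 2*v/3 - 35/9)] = 4*(81*v^7 + 189*v^6 - 639*v^5 - 1287*v^4 + 1835*v^3 + 2487*v^2 - 637*v - 749)/(3*(81*v^4 + 108*v^3 - 594*v^2 - 420*v + 1225))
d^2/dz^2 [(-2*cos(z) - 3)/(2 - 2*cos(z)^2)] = (-22*cos(z) + 24*cos(2*z) + 21*cos(3*z) + 12*cos(4*z) + cos(5*z) - 36)/(16*sin(z)^6)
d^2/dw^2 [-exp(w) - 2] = -exp(w)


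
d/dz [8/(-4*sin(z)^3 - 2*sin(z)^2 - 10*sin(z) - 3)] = 16*(6*sin(z)^2 + 2*sin(z) + 5)*cos(z)/(-13*sin(z) + sin(3*z) + cos(2*z) - 4)^2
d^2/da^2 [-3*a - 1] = 0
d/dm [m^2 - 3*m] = 2*m - 3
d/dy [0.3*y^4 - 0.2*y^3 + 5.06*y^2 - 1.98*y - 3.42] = 1.2*y^3 - 0.6*y^2 + 10.12*y - 1.98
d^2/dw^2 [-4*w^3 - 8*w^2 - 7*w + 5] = -24*w - 16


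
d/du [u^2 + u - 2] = 2*u + 1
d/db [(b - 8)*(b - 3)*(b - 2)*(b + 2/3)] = 4*b^3 - 37*b^2 + 224*b/3 - 52/3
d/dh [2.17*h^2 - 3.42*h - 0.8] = 4.34*h - 3.42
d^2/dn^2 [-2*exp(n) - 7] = -2*exp(n)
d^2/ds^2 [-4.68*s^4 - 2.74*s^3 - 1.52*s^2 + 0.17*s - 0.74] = -56.16*s^2 - 16.44*s - 3.04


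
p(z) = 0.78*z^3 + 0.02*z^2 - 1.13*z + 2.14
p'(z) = 2.34*z^2 + 0.04*z - 1.13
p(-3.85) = -37.73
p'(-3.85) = 33.40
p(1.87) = 5.20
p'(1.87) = 7.13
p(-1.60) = 0.80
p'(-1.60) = 4.80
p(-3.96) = -41.51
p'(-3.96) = 35.41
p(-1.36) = 1.75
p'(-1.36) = 3.14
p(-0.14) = 2.30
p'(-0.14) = -1.09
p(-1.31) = 1.90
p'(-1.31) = 2.83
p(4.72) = 79.27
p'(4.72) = 51.19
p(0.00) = 2.14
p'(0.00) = -1.13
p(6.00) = 164.56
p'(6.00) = 83.35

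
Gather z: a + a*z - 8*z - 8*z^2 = a - 8*z^2 + z*(a - 8)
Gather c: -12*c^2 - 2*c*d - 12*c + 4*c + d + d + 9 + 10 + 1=-12*c^2 + c*(-2*d - 8) + 2*d + 20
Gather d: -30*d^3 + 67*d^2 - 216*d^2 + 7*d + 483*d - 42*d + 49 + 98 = -30*d^3 - 149*d^2 + 448*d + 147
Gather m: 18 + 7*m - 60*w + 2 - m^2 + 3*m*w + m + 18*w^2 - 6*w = -m^2 + m*(3*w + 8) + 18*w^2 - 66*w + 20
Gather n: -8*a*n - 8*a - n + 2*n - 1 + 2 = -8*a + n*(1 - 8*a) + 1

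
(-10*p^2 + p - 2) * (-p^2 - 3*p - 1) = 10*p^4 + 29*p^3 + 9*p^2 + 5*p + 2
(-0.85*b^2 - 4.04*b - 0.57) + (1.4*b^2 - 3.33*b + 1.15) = 0.55*b^2 - 7.37*b + 0.58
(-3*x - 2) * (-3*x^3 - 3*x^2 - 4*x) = 9*x^4 + 15*x^3 + 18*x^2 + 8*x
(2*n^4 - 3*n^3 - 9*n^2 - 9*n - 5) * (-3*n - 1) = -6*n^5 + 7*n^4 + 30*n^3 + 36*n^2 + 24*n + 5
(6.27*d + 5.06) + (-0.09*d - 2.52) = 6.18*d + 2.54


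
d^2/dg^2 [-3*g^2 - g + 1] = -6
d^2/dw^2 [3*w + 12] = 0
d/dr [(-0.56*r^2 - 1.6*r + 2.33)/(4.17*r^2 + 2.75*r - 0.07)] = (5.132*r^2 - 19.3538*r - 6.2955)/(17.3889*r^4 + 22.935*r^3 + 6.9787*r^2 - 0.385*r + 0.0049)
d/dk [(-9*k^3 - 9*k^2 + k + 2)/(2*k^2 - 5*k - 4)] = (-18*k^4 + 90*k^3 + 151*k^2 + 64*k + 6)/(4*k^4 - 20*k^3 + 9*k^2 + 40*k + 16)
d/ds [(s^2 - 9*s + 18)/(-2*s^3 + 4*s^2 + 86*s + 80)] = (s^4 - 18*s^3 + 115*s^2 + 8*s - 1134)/(2*(s^6 - 4*s^5 - 82*s^4 + 92*s^3 + 2009*s^2 + 3440*s + 1600))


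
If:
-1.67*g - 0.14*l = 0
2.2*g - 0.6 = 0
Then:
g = 0.27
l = -3.25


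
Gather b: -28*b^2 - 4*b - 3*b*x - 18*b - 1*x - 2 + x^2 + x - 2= -28*b^2 + b*(-3*x - 22) + x^2 - 4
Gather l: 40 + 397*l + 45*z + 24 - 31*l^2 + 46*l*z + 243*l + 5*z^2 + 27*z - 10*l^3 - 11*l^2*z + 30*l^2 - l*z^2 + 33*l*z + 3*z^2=-10*l^3 + l^2*(-11*z - 1) + l*(-z^2 + 79*z + 640) + 8*z^2 + 72*z + 64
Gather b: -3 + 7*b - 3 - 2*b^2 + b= -2*b^2 + 8*b - 6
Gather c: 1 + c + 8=c + 9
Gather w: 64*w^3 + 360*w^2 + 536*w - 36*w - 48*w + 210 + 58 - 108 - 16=64*w^3 + 360*w^2 + 452*w + 144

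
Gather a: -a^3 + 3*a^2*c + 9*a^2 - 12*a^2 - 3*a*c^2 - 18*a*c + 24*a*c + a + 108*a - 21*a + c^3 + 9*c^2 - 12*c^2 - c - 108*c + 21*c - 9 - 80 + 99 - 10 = -a^3 + a^2*(3*c - 3) + a*(-3*c^2 + 6*c + 88) + c^3 - 3*c^2 - 88*c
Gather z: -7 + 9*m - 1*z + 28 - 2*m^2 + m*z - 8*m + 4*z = -2*m^2 + m + z*(m + 3) + 21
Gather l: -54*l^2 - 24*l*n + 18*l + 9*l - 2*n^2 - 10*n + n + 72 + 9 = -54*l^2 + l*(27 - 24*n) - 2*n^2 - 9*n + 81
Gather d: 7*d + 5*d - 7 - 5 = 12*d - 12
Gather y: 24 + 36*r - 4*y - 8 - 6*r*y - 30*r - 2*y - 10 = 6*r + y*(-6*r - 6) + 6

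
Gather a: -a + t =-a + t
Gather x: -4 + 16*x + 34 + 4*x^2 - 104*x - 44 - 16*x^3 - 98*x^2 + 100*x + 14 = -16*x^3 - 94*x^2 + 12*x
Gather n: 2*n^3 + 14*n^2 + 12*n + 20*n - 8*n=2*n^3 + 14*n^2 + 24*n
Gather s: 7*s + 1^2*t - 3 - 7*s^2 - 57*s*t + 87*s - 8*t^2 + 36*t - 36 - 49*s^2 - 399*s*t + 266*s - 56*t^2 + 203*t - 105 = -56*s^2 + s*(360 - 456*t) - 64*t^2 + 240*t - 144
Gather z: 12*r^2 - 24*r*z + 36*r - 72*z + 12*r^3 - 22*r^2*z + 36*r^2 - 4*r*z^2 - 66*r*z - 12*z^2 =12*r^3 + 48*r^2 + 36*r + z^2*(-4*r - 12) + z*(-22*r^2 - 90*r - 72)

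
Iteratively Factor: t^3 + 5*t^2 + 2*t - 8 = (t - 1)*(t^2 + 6*t + 8) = (t - 1)*(t + 2)*(t + 4)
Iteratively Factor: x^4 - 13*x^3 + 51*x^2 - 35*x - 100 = (x - 4)*(x^3 - 9*x^2 + 15*x + 25) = (x - 5)*(x - 4)*(x^2 - 4*x - 5) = (x - 5)^2*(x - 4)*(x + 1)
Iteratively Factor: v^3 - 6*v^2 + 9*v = (v - 3)*(v^2 - 3*v) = v*(v - 3)*(v - 3)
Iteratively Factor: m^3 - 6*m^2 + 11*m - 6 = (m - 2)*(m^2 - 4*m + 3) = (m - 3)*(m - 2)*(m - 1)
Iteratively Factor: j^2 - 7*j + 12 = (j - 3)*(j - 4)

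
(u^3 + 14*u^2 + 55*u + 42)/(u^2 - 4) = (u^3 + 14*u^2 + 55*u + 42)/(u^2 - 4)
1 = 1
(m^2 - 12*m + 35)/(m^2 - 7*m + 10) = (m - 7)/(m - 2)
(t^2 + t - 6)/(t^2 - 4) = (t + 3)/(t + 2)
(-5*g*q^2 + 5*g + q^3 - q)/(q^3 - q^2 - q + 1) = (-5*g + q)/(q - 1)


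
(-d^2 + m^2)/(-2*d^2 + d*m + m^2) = (d + m)/(2*d + m)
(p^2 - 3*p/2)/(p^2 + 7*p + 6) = p*(2*p - 3)/(2*(p^2 + 7*p + 6))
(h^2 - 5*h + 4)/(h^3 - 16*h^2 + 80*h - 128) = (h - 1)/(h^2 - 12*h + 32)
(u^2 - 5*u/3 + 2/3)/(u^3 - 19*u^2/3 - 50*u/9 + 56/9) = 3*(u - 1)/(3*u^2 - 17*u - 28)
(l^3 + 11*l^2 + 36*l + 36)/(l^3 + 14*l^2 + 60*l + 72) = (l + 3)/(l + 6)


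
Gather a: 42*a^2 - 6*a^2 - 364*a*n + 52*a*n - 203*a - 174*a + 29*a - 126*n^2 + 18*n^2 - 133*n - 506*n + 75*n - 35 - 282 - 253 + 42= 36*a^2 + a*(-312*n - 348) - 108*n^2 - 564*n - 528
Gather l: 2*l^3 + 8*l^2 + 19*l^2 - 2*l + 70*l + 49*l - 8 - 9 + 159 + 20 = 2*l^3 + 27*l^2 + 117*l + 162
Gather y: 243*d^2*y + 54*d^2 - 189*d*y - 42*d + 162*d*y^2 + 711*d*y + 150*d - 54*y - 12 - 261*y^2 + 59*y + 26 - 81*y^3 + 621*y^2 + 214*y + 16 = 54*d^2 + 108*d - 81*y^3 + y^2*(162*d + 360) + y*(243*d^2 + 522*d + 219) + 30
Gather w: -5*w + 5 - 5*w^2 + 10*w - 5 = -5*w^2 + 5*w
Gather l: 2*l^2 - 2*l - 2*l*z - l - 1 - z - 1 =2*l^2 + l*(-2*z - 3) - z - 2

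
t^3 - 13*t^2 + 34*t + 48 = (t - 8)*(t - 6)*(t + 1)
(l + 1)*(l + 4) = l^2 + 5*l + 4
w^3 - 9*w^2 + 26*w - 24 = (w - 4)*(w - 3)*(w - 2)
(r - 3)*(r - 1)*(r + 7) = r^3 + 3*r^2 - 25*r + 21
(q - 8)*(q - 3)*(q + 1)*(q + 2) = q^4 - 8*q^3 - 7*q^2 + 50*q + 48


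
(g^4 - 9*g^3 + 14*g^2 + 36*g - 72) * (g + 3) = g^5 - 6*g^4 - 13*g^3 + 78*g^2 + 36*g - 216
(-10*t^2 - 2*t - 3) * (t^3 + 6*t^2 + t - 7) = -10*t^5 - 62*t^4 - 25*t^3 + 50*t^2 + 11*t + 21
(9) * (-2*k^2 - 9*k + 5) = -18*k^2 - 81*k + 45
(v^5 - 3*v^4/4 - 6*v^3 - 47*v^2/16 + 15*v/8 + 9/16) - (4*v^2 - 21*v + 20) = v^5 - 3*v^4/4 - 6*v^3 - 111*v^2/16 + 183*v/8 - 311/16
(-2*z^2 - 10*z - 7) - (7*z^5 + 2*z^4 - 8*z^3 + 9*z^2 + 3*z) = -7*z^5 - 2*z^4 + 8*z^3 - 11*z^2 - 13*z - 7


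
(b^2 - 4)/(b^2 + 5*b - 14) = (b + 2)/(b + 7)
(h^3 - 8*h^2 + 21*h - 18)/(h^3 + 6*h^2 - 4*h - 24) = (h^2 - 6*h + 9)/(h^2 + 8*h + 12)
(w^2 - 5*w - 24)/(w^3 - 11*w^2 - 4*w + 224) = (w + 3)/(w^2 - 3*w - 28)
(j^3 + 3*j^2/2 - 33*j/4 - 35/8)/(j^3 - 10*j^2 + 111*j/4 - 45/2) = (4*j^2 + 16*j + 7)/(2*(2*j^2 - 15*j + 18))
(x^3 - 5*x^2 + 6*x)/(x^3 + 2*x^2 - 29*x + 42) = x/(x + 7)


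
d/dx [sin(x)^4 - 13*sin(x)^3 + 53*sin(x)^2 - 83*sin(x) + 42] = (4*sin(x)^3 - 39*sin(x)^2 + 106*sin(x) - 83)*cos(x)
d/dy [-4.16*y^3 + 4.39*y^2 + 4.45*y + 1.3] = -12.48*y^2 + 8.78*y + 4.45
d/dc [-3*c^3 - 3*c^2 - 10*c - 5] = -9*c^2 - 6*c - 10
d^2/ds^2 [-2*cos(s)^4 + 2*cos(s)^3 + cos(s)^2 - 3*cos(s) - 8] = 3*cos(s)/2 + 8*cos(2*s)^2 + 2*cos(2*s) - 9*cos(3*s)/2 - 4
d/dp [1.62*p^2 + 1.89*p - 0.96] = 3.24*p + 1.89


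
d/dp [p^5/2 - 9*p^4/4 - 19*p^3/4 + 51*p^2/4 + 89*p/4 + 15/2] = 5*p^4/2 - 9*p^3 - 57*p^2/4 + 51*p/2 + 89/4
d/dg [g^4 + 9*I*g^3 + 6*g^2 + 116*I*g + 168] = 4*g^3 + 27*I*g^2 + 12*g + 116*I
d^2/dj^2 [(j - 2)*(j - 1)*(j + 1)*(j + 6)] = 12*j^2 + 24*j - 26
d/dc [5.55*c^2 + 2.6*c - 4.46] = 11.1*c + 2.6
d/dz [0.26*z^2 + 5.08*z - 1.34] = 0.52*z + 5.08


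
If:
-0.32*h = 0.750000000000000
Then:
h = -2.34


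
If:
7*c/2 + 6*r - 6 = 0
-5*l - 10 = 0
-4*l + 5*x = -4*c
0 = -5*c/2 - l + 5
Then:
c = 14/5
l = -2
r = -19/30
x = -96/25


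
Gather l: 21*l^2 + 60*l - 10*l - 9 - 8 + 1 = 21*l^2 + 50*l - 16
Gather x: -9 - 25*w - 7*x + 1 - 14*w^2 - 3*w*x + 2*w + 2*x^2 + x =-14*w^2 - 23*w + 2*x^2 + x*(-3*w - 6) - 8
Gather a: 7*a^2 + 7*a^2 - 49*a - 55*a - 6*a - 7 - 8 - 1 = 14*a^2 - 110*a - 16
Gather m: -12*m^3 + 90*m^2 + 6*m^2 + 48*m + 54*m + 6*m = -12*m^3 + 96*m^2 + 108*m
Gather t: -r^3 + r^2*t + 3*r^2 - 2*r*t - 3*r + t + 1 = -r^3 + 3*r^2 - 3*r + t*(r^2 - 2*r + 1) + 1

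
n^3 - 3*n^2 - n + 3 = (n - 3)*(n - 1)*(n + 1)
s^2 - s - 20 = (s - 5)*(s + 4)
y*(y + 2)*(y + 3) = y^3 + 5*y^2 + 6*y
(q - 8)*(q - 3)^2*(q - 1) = q^4 - 15*q^3 + 71*q^2 - 129*q + 72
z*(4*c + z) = 4*c*z + z^2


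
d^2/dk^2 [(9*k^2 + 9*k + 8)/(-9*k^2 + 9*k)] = 4*(-9*k^3 - 12*k^2 + 12*k - 4)/(9*k^3*(k^3 - 3*k^2 + 3*k - 1))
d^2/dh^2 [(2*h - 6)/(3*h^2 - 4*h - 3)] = 4*((13 - 9*h)*(-3*h^2 + 4*h + 3) - 4*(h - 3)*(3*h - 2)^2)/(-3*h^2 + 4*h + 3)^3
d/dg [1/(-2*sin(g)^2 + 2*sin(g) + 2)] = (2*sin(g) - 1)*cos(g)/(2*(sin(g) + cos(g)^2)^2)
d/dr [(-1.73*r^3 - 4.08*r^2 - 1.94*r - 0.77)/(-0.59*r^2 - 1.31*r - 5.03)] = (1.0207*r^4 + 4.5326*r^3 + 30.3059*r^2 + 40.1362*r + 8.7495)/(0.3481*r^4 + 1.5458*r^3 + 7.6515*r^2 + 13.1786*r + 25.3009)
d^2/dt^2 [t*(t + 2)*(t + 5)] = 6*t + 14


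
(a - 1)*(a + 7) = a^2 + 6*a - 7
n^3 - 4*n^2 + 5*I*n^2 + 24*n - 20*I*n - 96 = (n - 4)*(n - 3*I)*(n + 8*I)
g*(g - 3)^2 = g^3 - 6*g^2 + 9*g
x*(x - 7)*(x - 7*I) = x^3 - 7*x^2 - 7*I*x^2 + 49*I*x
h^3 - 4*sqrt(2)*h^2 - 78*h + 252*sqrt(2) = (h - 7*sqrt(2))*(h - 3*sqrt(2))*(h + 6*sqrt(2))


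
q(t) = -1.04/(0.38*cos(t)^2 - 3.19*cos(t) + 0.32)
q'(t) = -1.04*(0.76*sin(t)*cos(t) - 3.19*sin(t))/(0.38*cos(t)^2 - 3.19*cos(t) + 0.32)^2 = (3.3176 - 0.7904*cos(t))*sin(t)/(0.38*cos(t)^2 - 3.19*cos(t) + 0.32)^2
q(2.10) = -0.51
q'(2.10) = 0.78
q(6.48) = 0.43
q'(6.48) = 0.08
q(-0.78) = 0.59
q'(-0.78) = -0.63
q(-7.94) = -1.74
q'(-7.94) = -9.47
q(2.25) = -0.42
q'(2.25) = 0.48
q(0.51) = 0.48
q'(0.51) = 0.27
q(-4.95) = 2.54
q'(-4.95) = 18.12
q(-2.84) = -0.28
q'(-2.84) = -0.09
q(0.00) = 0.42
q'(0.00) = 0.00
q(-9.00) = -0.29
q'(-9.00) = -0.13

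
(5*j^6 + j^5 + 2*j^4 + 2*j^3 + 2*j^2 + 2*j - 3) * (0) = 0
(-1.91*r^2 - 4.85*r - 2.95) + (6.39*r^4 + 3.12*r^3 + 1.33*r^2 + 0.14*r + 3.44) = 6.39*r^4 + 3.12*r^3 - 0.58*r^2 - 4.71*r + 0.49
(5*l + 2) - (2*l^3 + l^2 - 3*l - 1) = -2*l^3 - l^2 + 8*l + 3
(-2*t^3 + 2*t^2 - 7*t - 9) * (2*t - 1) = -4*t^4 + 6*t^3 - 16*t^2 - 11*t + 9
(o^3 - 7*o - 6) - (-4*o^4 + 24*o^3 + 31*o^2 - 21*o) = 4*o^4 - 23*o^3 - 31*o^2 + 14*o - 6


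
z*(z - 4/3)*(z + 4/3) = z^3 - 16*z/9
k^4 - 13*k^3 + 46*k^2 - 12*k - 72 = (k - 6)^2*(k - 2)*(k + 1)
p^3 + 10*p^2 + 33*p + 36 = (p + 3)^2*(p + 4)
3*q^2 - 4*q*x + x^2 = (-3*q + x)*(-q + x)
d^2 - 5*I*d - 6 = (d - 3*I)*(d - 2*I)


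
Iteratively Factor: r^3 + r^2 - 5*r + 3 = (r + 3)*(r^2 - 2*r + 1) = (r - 1)*(r + 3)*(r - 1)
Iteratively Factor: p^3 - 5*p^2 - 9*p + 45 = (p - 3)*(p^2 - 2*p - 15) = (p - 3)*(p + 3)*(p - 5)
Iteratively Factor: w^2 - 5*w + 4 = (w - 1)*(w - 4)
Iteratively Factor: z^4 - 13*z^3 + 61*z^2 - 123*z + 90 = (z - 2)*(z^3 - 11*z^2 + 39*z - 45) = (z - 5)*(z - 2)*(z^2 - 6*z + 9) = (z - 5)*(z - 3)*(z - 2)*(z - 3)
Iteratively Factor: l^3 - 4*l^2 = (l - 4)*(l^2) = l*(l - 4)*(l)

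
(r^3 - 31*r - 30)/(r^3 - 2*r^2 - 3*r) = (r^2 - r - 30)/(r*(r - 3))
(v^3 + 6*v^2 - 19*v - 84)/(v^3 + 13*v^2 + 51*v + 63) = (v - 4)/(v + 3)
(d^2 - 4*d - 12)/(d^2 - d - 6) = (d - 6)/(d - 3)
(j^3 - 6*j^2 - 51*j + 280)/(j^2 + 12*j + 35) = (j^2 - 13*j + 40)/(j + 5)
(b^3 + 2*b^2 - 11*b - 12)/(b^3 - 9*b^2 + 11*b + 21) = (b + 4)/(b - 7)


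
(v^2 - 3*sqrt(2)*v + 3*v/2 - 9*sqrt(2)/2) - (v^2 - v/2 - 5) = -3*sqrt(2)*v + 2*v - 9*sqrt(2)/2 + 5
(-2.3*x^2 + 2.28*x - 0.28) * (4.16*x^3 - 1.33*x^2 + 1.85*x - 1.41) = -9.568*x^5 + 12.5438*x^4 - 8.4522*x^3 + 7.8334*x^2 - 3.7328*x + 0.3948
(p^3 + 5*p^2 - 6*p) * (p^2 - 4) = p^5 + 5*p^4 - 10*p^3 - 20*p^2 + 24*p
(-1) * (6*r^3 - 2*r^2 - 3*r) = -6*r^3 + 2*r^2 + 3*r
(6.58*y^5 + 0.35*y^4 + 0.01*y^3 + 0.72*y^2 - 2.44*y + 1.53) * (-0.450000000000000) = -2.961*y^5 - 0.1575*y^4 - 0.0045*y^3 - 0.324*y^2 + 1.098*y - 0.6885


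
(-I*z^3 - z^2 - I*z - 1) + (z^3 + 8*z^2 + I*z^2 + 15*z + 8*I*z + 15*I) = z^3 - I*z^3 + 7*z^2 + I*z^2 + 15*z + 7*I*z - 1 + 15*I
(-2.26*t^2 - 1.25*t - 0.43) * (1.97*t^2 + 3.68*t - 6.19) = -4.4522*t^4 - 10.7793*t^3 + 8.5423*t^2 + 6.1551*t + 2.6617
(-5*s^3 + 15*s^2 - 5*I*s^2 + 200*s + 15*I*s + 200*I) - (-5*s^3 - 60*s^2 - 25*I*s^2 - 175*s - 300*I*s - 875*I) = 75*s^2 + 20*I*s^2 + 375*s + 315*I*s + 1075*I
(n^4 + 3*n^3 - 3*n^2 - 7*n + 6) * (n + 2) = n^5 + 5*n^4 + 3*n^3 - 13*n^2 - 8*n + 12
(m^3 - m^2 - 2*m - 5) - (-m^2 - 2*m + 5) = m^3 - 10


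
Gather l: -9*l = -9*l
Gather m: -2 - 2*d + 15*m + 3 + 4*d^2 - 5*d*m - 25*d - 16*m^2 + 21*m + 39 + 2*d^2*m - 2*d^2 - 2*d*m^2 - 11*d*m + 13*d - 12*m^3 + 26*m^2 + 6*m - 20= 2*d^2 - 14*d - 12*m^3 + m^2*(10 - 2*d) + m*(2*d^2 - 16*d + 42) + 20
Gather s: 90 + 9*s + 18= 9*s + 108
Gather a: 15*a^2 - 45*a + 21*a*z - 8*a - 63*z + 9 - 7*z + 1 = 15*a^2 + a*(21*z - 53) - 70*z + 10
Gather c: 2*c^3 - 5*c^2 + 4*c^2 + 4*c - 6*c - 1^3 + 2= 2*c^3 - c^2 - 2*c + 1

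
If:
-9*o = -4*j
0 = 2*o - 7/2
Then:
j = 63/16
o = 7/4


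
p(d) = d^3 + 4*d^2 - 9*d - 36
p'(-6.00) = 51.00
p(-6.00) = -54.00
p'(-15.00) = 546.00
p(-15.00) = -2376.00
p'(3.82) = 65.34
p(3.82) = 43.73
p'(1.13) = 3.87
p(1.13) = -39.62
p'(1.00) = 2.00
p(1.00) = -40.00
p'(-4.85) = 22.77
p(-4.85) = -12.34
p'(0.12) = -8.00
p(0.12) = -37.02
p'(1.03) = 2.42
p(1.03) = -39.93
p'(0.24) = -6.91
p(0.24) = -37.92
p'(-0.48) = -12.15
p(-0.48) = -30.87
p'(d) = 3*d^2 + 8*d - 9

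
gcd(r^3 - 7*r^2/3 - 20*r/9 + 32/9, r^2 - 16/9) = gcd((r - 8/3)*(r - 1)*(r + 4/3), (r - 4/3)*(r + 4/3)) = r + 4/3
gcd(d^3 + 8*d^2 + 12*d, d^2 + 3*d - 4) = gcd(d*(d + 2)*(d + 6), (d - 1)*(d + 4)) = 1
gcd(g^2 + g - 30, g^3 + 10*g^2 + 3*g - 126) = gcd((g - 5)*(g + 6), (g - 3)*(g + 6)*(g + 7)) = g + 6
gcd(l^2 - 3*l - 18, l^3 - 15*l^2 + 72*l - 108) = l - 6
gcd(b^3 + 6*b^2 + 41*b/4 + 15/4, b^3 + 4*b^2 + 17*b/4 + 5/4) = b^2 + 3*b + 5/4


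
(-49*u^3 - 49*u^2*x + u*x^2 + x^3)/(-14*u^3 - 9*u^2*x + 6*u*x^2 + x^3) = (-7*u + x)/(-2*u + x)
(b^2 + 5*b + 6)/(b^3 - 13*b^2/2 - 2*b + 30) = 2*(b + 3)/(2*b^2 - 17*b + 30)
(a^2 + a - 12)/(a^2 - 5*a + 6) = (a + 4)/(a - 2)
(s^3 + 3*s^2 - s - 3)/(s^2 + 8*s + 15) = (s^2 - 1)/(s + 5)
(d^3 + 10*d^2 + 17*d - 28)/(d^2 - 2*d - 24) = (d^2 + 6*d - 7)/(d - 6)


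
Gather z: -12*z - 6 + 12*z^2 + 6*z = 12*z^2 - 6*z - 6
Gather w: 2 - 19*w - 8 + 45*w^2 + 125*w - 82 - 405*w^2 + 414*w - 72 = -360*w^2 + 520*w - 160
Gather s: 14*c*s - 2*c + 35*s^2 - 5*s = -2*c + 35*s^2 + s*(14*c - 5)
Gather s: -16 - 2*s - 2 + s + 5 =-s - 13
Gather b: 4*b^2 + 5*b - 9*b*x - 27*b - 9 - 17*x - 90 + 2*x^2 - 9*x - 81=4*b^2 + b*(-9*x - 22) + 2*x^2 - 26*x - 180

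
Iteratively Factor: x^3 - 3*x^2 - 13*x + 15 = (x - 5)*(x^2 + 2*x - 3) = (x - 5)*(x - 1)*(x + 3)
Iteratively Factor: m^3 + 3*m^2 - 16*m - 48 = (m - 4)*(m^2 + 7*m + 12) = (m - 4)*(m + 3)*(m + 4)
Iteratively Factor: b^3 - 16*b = (b)*(b^2 - 16) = b*(b - 4)*(b + 4)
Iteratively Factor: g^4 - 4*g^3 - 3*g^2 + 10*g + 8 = (g - 2)*(g^3 - 2*g^2 - 7*g - 4) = (g - 2)*(g + 1)*(g^2 - 3*g - 4) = (g - 2)*(g + 1)^2*(g - 4)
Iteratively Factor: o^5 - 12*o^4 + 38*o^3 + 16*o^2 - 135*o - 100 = (o - 4)*(o^4 - 8*o^3 + 6*o^2 + 40*o + 25) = (o - 4)*(o + 1)*(o^3 - 9*o^2 + 15*o + 25) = (o - 4)*(o + 1)^2*(o^2 - 10*o + 25) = (o - 5)*(o - 4)*(o + 1)^2*(o - 5)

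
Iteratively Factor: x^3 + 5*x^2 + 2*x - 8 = (x + 2)*(x^2 + 3*x - 4) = (x + 2)*(x + 4)*(x - 1)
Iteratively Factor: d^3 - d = (d)*(d^2 - 1) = d*(d + 1)*(d - 1)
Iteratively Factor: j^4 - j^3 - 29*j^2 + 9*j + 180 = (j + 4)*(j^3 - 5*j^2 - 9*j + 45) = (j + 3)*(j + 4)*(j^2 - 8*j + 15) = (j - 5)*(j + 3)*(j + 4)*(j - 3)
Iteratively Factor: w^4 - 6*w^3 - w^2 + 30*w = (w - 5)*(w^3 - w^2 - 6*w) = w*(w - 5)*(w^2 - w - 6) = w*(w - 5)*(w + 2)*(w - 3)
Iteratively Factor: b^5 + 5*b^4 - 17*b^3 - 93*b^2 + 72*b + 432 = (b - 3)*(b^4 + 8*b^3 + 7*b^2 - 72*b - 144) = (b - 3)*(b + 4)*(b^3 + 4*b^2 - 9*b - 36) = (b - 3)*(b + 3)*(b + 4)*(b^2 + b - 12) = (b - 3)*(b + 3)*(b + 4)^2*(b - 3)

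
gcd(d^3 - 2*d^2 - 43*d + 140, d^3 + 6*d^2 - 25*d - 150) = d - 5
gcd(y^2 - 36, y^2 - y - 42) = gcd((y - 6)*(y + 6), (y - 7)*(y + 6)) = y + 6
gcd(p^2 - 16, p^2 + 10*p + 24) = p + 4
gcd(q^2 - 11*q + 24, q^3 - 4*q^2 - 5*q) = 1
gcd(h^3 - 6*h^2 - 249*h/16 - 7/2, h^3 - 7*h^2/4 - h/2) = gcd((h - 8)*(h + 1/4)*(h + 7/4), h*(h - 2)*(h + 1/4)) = h + 1/4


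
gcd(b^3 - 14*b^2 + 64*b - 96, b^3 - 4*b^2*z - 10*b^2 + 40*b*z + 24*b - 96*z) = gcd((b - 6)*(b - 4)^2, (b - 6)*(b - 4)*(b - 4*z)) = b^2 - 10*b + 24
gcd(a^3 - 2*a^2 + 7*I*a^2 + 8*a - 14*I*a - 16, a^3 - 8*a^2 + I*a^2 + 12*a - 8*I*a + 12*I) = a - 2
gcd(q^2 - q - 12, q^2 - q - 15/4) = 1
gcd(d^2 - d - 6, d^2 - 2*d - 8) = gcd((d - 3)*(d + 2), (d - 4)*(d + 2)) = d + 2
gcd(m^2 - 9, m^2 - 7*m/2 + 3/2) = m - 3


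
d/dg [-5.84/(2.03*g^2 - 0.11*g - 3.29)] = (23.7104*g - 0.6424)/(-2.03*g^2 + 0.11*g + 3.29)^2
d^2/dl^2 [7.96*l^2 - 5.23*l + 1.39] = 15.9200000000000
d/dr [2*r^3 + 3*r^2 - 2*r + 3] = 6*r^2 + 6*r - 2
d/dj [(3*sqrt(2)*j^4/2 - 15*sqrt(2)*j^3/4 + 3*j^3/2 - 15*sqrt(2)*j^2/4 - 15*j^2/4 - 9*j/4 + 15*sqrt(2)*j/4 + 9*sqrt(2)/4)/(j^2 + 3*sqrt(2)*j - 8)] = 3*(4*sqrt(2)*j^5 - 5*sqrt(2)*j^4 + 38*j^4 - 52*sqrt(2)*j^3 - 60*j^3 - 75*j^2 + 100*sqrt(2)*j^2 + 80*j + 74*sqrt(2)*j - 40*sqrt(2) + 6)/(4*(j^4 + 6*sqrt(2)*j^3 + 2*j^2 - 48*sqrt(2)*j + 64))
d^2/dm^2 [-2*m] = 0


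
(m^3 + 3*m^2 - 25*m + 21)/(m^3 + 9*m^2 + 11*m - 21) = (m - 3)/(m + 3)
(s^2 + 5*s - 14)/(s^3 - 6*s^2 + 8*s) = (s + 7)/(s*(s - 4))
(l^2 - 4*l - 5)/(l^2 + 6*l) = (l^2 - 4*l - 5)/(l*(l + 6))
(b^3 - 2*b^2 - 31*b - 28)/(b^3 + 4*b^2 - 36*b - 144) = (b^2 - 6*b - 7)/(b^2 - 36)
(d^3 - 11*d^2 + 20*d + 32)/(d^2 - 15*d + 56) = (d^2 - 3*d - 4)/(d - 7)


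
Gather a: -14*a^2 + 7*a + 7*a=-14*a^2 + 14*a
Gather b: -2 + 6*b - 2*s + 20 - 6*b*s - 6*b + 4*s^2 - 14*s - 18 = -6*b*s + 4*s^2 - 16*s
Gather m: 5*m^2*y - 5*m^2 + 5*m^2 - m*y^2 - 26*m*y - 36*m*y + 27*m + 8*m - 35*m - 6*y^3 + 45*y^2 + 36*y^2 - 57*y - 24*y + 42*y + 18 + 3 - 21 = 5*m^2*y + m*(-y^2 - 62*y) - 6*y^3 + 81*y^2 - 39*y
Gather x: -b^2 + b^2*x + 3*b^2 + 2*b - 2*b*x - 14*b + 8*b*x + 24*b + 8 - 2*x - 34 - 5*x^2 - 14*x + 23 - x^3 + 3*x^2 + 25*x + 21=2*b^2 + 12*b - x^3 - 2*x^2 + x*(b^2 + 6*b + 9) + 18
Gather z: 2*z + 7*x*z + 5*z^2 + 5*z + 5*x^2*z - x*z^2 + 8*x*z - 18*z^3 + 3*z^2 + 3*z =-18*z^3 + z^2*(8 - x) + z*(5*x^2 + 15*x + 10)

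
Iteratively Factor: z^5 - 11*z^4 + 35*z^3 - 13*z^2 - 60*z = (z - 5)*(z^4 - 6*z^3 + 5*z^2 + 12*z) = (z - 5)*(z + 1)*(z^3 - 7*z^2 + 12*z) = (z - 5)*(z - 3)*(z + 1)*(z^2 - 4*z) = (z - 5)*(z - 4)*(z - 3)*(z + 1)*(z)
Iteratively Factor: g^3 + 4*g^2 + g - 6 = (g + 3)*(g^2 + g - 2) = (g + 2)*(g + 3)*(g - 1)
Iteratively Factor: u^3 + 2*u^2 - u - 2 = (u + 1)*(u^2 + u - 2) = (u - 1)*(u + 1)*(u + 2)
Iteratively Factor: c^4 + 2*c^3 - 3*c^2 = (c)*(c^3 + 2*c^2 - 3*c) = c^2*(c^2 + 2*c - 3) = c^2*(c + 3)*(c - 1)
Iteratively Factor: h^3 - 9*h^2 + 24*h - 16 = (h - 1)*(h^2 - 8*h + 16) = (h - 4)*(h - 1)*(h - 4)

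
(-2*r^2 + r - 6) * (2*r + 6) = -4*r^3 - 10*r^2 - 6*r - 36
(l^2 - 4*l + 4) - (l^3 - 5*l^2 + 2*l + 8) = -l^3 + 6*l^2 - 6*l - 4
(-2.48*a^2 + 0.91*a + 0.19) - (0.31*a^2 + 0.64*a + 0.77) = -2.79*a^2 + 0.27*a - 0.58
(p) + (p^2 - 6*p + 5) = p^2 - 5*p + 5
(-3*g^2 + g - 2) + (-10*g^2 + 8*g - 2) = -13*g^2 + 9*g - 4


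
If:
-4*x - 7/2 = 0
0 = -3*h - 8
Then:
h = -8/3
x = -7/8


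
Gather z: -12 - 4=-16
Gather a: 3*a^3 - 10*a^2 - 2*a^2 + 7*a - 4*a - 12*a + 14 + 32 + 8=3*a^3 - 12*a^2 - 9*a + 54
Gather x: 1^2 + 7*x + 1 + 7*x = 14*x + 2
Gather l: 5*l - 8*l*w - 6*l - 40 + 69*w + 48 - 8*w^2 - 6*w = l*(-8*w - 1) - 8*w^2 + 63*w + 8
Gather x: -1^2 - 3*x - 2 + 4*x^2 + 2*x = 4*x^2 - x - 3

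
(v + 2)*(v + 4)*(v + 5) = v^3 + 11*v^2 + 38*v + 40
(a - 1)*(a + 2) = a^2 + a - 2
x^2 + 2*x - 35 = (x - 5)*(x + 7)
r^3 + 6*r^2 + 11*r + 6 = (r + 1)*(r + 2)*(r + 3)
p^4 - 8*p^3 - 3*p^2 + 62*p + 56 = (p - 7)*(p - 4)*(p + 1)*(p + 2)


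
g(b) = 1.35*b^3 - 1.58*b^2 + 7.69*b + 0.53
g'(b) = 4.05*b^2 - 3.16*b + 7.69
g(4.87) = 156.43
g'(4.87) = 88.35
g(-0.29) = -1.87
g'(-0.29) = 8.95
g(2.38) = 28.08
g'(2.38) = 23.11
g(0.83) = 6.60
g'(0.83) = 7.86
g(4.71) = 142.76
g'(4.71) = 82.65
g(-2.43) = -46.86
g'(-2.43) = 39.28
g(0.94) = 7.48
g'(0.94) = 8.30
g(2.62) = 34.11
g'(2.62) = 27.21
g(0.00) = 0.53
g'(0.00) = 7.69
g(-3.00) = -73.21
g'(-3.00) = 53.62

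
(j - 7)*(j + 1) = j^2 - 6*j - 7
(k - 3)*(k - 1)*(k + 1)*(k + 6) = k^4 + 3*k^3 - 19*k^2 - 3*k + 18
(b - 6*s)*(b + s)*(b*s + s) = b^3*s - 5*b^2*s^2 + b^2*s - 6*b*s^3 - 5*b*s^2 - 6*s^3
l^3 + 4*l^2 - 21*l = l*(l - 3)*(l + 7)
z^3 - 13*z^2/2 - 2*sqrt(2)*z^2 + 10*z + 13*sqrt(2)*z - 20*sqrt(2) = (z - 4)*(z - 5/2)*(z - 2*sqrt(2))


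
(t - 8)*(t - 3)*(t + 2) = t^3 - 9*t^2 + 2*t + 48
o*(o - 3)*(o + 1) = o^3 - 2*o^2 - 3*o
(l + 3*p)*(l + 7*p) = l^2 + 10*l*p + 21*p^2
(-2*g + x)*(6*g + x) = -12*g^2 + 4*g*x + x^2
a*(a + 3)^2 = a^3 + 6*a^2 + 9*a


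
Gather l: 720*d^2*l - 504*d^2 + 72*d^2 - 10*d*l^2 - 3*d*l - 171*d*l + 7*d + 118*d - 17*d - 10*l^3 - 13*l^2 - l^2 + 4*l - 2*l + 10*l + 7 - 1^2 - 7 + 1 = -432*d^2 + 108*d - 10*l^3 + l^2*(-10*d - 14) + l*(720*d^2 - 174*d + 12)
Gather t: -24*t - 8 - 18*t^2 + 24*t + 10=2 - 18*t^2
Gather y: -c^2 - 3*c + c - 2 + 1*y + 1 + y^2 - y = -c^2 - 2*c + y^2 - 1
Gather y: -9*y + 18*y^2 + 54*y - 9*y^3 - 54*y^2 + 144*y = -9*y^3 - 36*y^2 + 189*y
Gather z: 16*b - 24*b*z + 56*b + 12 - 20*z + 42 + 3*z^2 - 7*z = 72*b + 3*z^2 + z*(-24*b - 27) + 54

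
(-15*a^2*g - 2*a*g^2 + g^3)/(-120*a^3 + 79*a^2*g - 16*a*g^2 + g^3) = g*(3*a + g)/(24*a^2 - 11*a*g + g^2)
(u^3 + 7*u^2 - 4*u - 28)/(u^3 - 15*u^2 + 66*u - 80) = (u^2 + 9*u + 14)/(u^2 - 13*u + 40)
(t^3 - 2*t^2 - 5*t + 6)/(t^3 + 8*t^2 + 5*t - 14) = (t - 3)/(t + 7)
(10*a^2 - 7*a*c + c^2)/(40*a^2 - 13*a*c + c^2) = (2*a - c)/(8*a - c)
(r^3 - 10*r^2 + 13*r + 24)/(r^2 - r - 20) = (-r^3 + 10*r^2 - 13*r - 24)/(-r^2 + r + 20)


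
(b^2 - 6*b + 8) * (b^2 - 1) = b^4 - 6*b^3 + 7*b^2 + 6*b - 8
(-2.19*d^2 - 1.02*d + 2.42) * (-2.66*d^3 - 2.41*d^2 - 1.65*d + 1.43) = 5.8254*d^5 + 7.9911*d^4 - 0.3655*d^3 - 7.2809*d^2 - 5.4516*d + 3.4606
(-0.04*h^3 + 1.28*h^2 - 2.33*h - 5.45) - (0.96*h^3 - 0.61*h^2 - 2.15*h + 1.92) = -1.0*h^3 + 1.89*h^2 - 0.18*h - 7.37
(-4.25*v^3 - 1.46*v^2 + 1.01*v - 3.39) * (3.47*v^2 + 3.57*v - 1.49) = -14.7475*v^5 - 20.2387*v^4 + 4.625*v^3 - 5.9822*v^2 - 13.6072*v + 5.0511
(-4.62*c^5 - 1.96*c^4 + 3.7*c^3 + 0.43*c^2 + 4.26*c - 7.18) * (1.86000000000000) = -8.5932*c^5 - 3.6456*c^4 + 6.882*c^3 + 0.7998*c^2 + 7.9236*c - 13.3548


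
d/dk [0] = 0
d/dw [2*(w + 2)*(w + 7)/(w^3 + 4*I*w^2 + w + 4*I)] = 2*(-(w + 2)*(w + 7)*(3*w^2 + 8*I*w + 1) + (2*w + 9)*(w^3 + 4*I*w^2 + w + 4*I))/(w^3 + 4*I*w^2 + w + 4*I)^2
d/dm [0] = 0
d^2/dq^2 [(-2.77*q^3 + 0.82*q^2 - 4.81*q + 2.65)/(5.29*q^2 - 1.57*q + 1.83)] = (1.13686837721616e-13*q^5 - 215.610818*q^3 + 445.069068*q^2 + 91.6720139999999*q - 60.390766)/(148.035889*q^6 - 131.805111*q^5 + 192.750672*q^4 - 95.062087*q^3 + 66.679344*q^2 - 15.773319*q + 6.128487)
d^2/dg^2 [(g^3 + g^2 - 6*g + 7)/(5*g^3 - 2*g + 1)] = 2*(25*g^6 - 420*g^5 + 1050*g^4 - 91*g^3 - 36*g^2 - 102*g + 17)/(125*g^9 - 150*g^7 + 75*g^6 + 60*g^5 - 60*g^4 + 7*g^3 + 12*g^2 - 6*g + 1)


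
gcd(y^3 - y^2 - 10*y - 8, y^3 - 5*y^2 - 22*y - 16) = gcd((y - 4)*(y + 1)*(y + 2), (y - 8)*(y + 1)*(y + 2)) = y^2 + 3*y + 2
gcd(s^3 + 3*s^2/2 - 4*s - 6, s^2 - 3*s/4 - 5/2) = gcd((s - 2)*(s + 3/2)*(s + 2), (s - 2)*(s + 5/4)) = s - 2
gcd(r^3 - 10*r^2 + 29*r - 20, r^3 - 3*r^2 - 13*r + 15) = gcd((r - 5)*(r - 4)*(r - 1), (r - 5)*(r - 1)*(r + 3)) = r^2 - 6*r + 5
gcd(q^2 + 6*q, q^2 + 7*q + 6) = q + 6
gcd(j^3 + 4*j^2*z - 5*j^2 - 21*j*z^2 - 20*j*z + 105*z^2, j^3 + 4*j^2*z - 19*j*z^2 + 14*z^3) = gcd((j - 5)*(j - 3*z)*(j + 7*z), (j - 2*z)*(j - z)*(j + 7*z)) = j + 7*z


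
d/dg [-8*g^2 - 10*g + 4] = -16*g - 10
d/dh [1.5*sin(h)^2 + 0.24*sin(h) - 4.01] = (3.0*sin(h) + 0.24)*cos(h)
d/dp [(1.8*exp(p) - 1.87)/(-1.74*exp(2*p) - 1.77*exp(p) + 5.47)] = (3.132*exp(2*p) - 6.5076*exp(p) + 6.5361)*exp(p)/(3.0276*exp(4*p) + 6.1596*exp(3*p) - 15.9027*exp(2*p) - 19.3638*exp(p) + 29.9209)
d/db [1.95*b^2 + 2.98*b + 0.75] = 3.9*b + 2.98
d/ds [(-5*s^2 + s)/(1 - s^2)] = (s^2 - 10*s + 1)/(s^4 - 2*s^2 + 1)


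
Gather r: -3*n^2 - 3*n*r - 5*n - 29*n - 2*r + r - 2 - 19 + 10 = -3*n^2 - 34*n + r*(-3*n - 1) - 11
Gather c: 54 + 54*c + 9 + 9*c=63*c + 63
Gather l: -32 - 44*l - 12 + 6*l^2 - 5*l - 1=6*l^2 - 49*l - 45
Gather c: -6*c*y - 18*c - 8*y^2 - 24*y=c*(-6*y - 18) - 8*y^2 - 24*y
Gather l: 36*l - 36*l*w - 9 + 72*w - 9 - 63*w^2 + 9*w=l*(36 - 36*w) - 63*w^2 + 81*w - 18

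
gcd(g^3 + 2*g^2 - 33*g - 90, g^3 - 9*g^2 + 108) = g^2 - 3*g - 18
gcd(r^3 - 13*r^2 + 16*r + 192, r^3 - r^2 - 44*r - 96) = r^2 - 5*r - 24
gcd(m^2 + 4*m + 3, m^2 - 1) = m + 1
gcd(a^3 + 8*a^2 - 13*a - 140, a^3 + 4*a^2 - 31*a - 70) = a + 7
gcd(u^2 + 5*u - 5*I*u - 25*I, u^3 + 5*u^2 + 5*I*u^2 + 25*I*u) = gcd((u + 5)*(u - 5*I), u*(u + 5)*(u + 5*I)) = u + 5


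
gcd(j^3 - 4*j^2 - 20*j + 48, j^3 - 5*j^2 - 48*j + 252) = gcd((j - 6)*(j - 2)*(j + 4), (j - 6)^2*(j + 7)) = j - 6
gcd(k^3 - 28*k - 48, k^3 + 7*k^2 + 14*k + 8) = k^2 + 6*k + 8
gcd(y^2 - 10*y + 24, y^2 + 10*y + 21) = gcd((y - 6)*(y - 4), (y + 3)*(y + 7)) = 1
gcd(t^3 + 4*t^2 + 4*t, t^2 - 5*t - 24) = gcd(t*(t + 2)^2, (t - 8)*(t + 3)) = 1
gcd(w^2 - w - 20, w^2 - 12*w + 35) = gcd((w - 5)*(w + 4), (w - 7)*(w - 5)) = w - 5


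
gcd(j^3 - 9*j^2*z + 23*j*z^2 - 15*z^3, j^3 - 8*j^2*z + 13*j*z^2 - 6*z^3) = -j + z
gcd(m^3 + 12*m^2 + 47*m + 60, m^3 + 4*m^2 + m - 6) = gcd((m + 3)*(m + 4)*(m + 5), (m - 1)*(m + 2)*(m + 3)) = m + 3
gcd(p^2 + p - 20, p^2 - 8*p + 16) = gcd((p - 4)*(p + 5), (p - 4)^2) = p - 4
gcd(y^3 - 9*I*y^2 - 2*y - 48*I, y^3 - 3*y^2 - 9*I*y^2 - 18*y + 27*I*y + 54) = y - 3*I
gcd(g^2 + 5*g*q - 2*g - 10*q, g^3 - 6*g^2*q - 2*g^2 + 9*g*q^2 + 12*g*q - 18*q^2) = g - 2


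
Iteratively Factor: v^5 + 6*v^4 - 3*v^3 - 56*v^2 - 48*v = (v + 4)*(v^4 + 2*v^3 - 11*v^2 - 12*v) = (v + 1)*(v + 4)*(v^3 + v^2 - 12*v) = (v + 1)*(v + 4)^2*(v^2 - 3*v) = (v - 3)*(v + 1)*(v + 4)^2*(v)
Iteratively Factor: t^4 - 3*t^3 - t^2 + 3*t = (t - 3)*(t^3 - t) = (t - 3)*(t + 1)*(t^2 - t) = (t - 3)*(t - 1)*(t + 1)*(t)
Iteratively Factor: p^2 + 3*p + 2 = (p + 2)*(p + 1)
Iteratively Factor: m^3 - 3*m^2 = (m)*(m^2 - 3*m) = m*(m - 3)*(m)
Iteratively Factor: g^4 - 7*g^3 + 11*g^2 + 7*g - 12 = (g - 3)*(g^3 - 4*g^2 - g + 4) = (g - 3)*(g + 1)*(g^2 - 5*g + 4) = (g - 3)*(g - 1)*(g + 1)*(g - 4)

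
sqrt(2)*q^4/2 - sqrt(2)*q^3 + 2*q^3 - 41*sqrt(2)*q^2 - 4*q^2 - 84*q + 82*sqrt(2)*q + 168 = (q - 2)*(q - 6*sqrt(2))*(q + 7*sqrt(2))*(sqrt(2)*q/2 + 1)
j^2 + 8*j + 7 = (j + 1)*(j + 7)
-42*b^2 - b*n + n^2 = (-7*b + n)*(6*b + n)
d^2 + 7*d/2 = d*(d + 7/2)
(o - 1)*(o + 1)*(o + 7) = o^3 + 7*o^2 - o - 7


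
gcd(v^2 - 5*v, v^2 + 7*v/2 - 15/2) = 1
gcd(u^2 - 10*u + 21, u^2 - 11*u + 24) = u - 3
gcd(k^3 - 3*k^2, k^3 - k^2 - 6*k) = k^2 - 3*k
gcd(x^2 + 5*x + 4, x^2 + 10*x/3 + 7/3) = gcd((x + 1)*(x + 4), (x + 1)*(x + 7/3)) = x + 1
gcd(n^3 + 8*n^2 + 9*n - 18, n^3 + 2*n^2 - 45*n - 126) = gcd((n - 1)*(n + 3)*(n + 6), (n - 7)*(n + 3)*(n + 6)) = n^2 + 9*n + 18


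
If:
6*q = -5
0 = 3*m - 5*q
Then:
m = -25/18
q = -5/6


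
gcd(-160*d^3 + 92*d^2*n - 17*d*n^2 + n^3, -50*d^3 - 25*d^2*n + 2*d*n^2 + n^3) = 5*d - n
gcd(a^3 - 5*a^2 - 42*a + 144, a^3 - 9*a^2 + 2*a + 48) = a^2 - 11*a + 24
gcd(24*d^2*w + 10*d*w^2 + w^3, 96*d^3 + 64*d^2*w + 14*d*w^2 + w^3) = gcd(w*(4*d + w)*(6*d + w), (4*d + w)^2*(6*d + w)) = 24*d^2 + 10*d*w + w^2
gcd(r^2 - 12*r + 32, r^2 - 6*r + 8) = r - 4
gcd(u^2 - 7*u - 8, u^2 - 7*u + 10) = 1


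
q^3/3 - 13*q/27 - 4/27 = (q/3 + 1/3)*(q - 4/3)*(q + 1/3)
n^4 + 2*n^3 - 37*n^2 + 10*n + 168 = (n - 4)*(n - 3)*(n + 2)*(n + 7)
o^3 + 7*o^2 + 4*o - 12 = (o - 1)*(o + 2)*(o + 6)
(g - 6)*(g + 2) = g^2 - 4*g - 12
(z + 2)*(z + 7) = z^2 + 9*z + 14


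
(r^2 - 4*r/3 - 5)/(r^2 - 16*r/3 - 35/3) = (r - 3)/(r - 7)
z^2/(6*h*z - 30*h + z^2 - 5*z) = z^2/(6*h*z - 30*h + z^2 - 5*z)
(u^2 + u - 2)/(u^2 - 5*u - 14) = (u - 1)/(u - 7)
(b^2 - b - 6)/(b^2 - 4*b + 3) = (b + 2)/(b - 1)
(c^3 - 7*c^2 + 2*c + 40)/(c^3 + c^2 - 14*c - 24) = (c - 5)/(c + 3)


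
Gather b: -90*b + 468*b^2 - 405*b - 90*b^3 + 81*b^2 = -90*b^3 + 549*b^2 - 495*b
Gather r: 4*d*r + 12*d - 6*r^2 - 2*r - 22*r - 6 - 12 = 12*d - 6*r^2 + r*(4*d - 24) - 18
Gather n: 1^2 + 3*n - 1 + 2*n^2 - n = 2*n^2 + 2*n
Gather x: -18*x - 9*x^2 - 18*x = -9*x^2 - 36*x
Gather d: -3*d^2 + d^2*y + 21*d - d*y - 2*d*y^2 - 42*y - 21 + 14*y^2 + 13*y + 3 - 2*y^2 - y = d^2*(y - 3) + d*(-2*y^2 - y + 21) + 12*y^2 - 30*y - 18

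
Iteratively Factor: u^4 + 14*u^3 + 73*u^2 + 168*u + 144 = (u + 4)*(u^3 + 10*u^2 + 33*u + 36) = (u + 3)*(u + 4)*(u^2 + 7*u + 12) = (u + 3)^2*(u + 4)*(u + 4)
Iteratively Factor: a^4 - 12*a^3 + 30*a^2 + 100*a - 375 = (a - 5)*(a^3 - 7*a^2 - 5*a + 75) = (a - 5)^2*(a^2 - 2*a - 15) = (a - 5)^3*(a + 3)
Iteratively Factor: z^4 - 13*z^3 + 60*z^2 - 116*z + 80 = (z - 2)*(z^3 - 11*z^2 + 38*z - 40) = (z - 5)*(z - 2)*(z^2 - 6*z + 8) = (z - 5)*(z - 4)*(z - 2)*(z - 2)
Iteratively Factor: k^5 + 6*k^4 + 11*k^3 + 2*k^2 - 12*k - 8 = (k + 1)*(k^4 + 5*k^3 + 6*k^2 - 4*k - 8) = (k + 1)*(k + 2)*(k^3 + 3*k^2 - 4) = (k - 1)*(k + 1)*(k + 2)*(k^2 + 4*k + 4) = (k - 1)*(k + 1)*(k + 2)^2*(k + 2)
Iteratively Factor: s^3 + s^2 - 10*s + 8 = (s + 4)*(s^2 - 3*s + 2) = (s - 1)*(s + 4)*(s - 2)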